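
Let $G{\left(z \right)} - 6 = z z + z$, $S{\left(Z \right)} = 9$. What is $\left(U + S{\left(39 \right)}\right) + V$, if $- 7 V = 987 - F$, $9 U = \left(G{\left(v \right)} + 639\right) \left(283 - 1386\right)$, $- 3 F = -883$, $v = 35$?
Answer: $- \frac{1634908}{7} \approx -2.3356 \cdot 10^{5}$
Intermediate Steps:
$F = \frac{883}{3}$ ($F = \left(- \frac{1}{3}\right) \left(-883\right) = \frac{883}{3} \approx 294.33$)
$G{\left(z \right)} = 6 + z + z^{2}$ ($G{\left(z \right)} = 6 + \left(z z + z\right) = 6 + \left(z^{2} + z\right) = 6 + \left(z + z^{2}\right) = 6 + z + z^{2}$)
$U = - \frac{700405}{3}$ ($U = \frac{\left(\left(6 + 35 + 35^{2}\right) + 639\right) \left(283 - 1386\right)}{9} = \frac{\left(\left(6 + 35 + 1225\right) + 639\right) \left(-1103\right)}{9} = \frac{\left(1266 + 639\right) \left(-1103\right)}{9} = \frac{1905 \left(-1103\right)}{9} = \frac{1}{9} \left(-2101215\right) = - \frac{700405}{3} \approx -2.3347 \cdot 10^{5}$)
$V = - \frac{2078}{21}$ ($V = - \frac{987 - \frac{883}{3}}{7} = \left(- \frac{1}{7}\right) \frac{2078}{3} = - \frac{2078}{21} \approx -98.952$)
$\left(U + S{\left(39 \right)}\right) + V = \left(- \frac{700405}{3} + 9\right) - \frac{2078}{21} = - \frac{700378}{3} - \frac{2078}{21} = - \frac{1634908}{7}$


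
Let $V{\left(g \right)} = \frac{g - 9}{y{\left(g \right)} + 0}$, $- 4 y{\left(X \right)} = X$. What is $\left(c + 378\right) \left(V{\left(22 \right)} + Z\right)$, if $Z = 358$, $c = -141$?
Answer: $\frac{927144}{11} \approx 84286.0$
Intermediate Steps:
$y{\left(X \right)} = - \frac{X}{4}$
$V{\left(g \right)} = - \frac{4 \left(-9 + g\right)}{g}$ ($V{\left(g \right)} = \frac{g - 9}{- \frac{g}{4} + 0} = \frac{-9 + g}{\left(- \frac{1}{4}\right) g} = \left(-9 + g\right) \left(- \frac{4}{g}\right) = - \frac{4 \left(-9 + g\right)}{g}$)
$\left(c + 378\right) \left(V{\left(22 \right)} + Z\right) = \left(-141 + 378\right) \left(\left(-4 + \frac{36}{22}\right) + 358\right) = 237 \left(\left(-4 + 36 \cdot \frac{1}{22}\right) + 358\right) = 237 \left(\left(-4 + \frac{18}{11}\right) + 358\right) = 237 \left(- \frac{26}{11} + 358\right) = 237 \cdot \frac{3912}{11} = \frac{927144}{11}$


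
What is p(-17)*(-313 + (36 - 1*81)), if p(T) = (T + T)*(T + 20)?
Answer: 36516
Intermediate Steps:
p(T) = 2*T*(20 + T) (p(T) = (2*T)*(20 + T) = 2*T*(20 + T))
p(-17)*(-313 + (36 - 1*81)) = (2*(-17)*(20 - 17))*(-313 + (36 - 1*81)) = (2*(-17)*3)*(-313 + (36 - 81)) = -102*(-313 - 45) = -102*(-358) = 36516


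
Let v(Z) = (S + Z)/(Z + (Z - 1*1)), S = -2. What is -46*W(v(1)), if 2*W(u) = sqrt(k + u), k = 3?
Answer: -23*sqrt(2) ≈ -32.527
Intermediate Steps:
v(Z) = (-2 + Z)/(-1 + 2*Z) (v(Z) = (-2 + Z)/(Z + (Z - 1*1)) = (-2 + Z)/(Z + (Z - 1)) = (-2 + Z)/(Z + (-1 + Z)) = (-2 + Z)/(-1 + 2*Z))
W(u) = sqrt(3 + u)/2
-46*W(v(1)) = -23*sqrt(3 + (-2 + 1)/(-1 + 2*1)) = -23*sqrt(3 - 1/(-1 + 2)) = -23*sqrt(3 - 1/1) = -23*sqrt(3 + 1*(-1)) = -23*sqrt(3 - 1) = -23*sqrt(2)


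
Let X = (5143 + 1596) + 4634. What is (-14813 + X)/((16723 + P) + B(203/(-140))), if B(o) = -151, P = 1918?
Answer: -8/43 ≈ -0.18605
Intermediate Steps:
X = 11373 (X = 6739 + 4634 = 11373)
(-14813 + X)/((16723 + P) + B(203/(-140))) = (-14813 + 11373)/((16723 + 1918) - 151) = -3440/(18641 - 151) = -3440/18490 = -3440*1/18490 = -8/43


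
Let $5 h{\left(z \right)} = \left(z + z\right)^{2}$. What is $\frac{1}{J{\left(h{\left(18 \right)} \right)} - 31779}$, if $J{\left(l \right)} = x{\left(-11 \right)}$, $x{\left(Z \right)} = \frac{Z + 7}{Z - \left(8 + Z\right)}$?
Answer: $- \frac{2}{63557} \approx -3.1468 \cdot 10^{-5}$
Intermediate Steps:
$h{\left(z \right)} = \frac{4 z^{2}}{5}$ ($h{\left(z \right)} = \frac{\left(z + z\right)^{2}}{5} = \frac{\left(2 z\right)^{2}}{5} = \frac{4 z^{2}}{5}$)
$x{\left(Z \right)} = - \frac{7}{8} - \frac{Z}{8}$ ($x{\left(Z \right)} = \frac{7 + Z}{-8} = \left(7 + Z\right) \left(- \frac{1}{8}\right) = - \frac{7}{8} - \frac{Z}{8}$)
$J{\left(l \right)} = \frac{1}{2}$ ($J{\left(l \right)} = - \frac{7}{8} - - \frac{11}{8} = - \frac{7}{8} + \frac{11}{8} = \frac{1}{2}$)
$\frac{1}{J{\left(h{\left(18 \right)} \right)} - 31779} = \frac{1}{\frac{1}{2} - 31779} = \frac{1}{- \frac{63557}{2}} = - \frac{2}{63557}$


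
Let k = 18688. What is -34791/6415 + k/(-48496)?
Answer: -112944241/19443865 ≈ -5.8087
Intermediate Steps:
-34791/6415 + k/(-48496) = -34791/6415 + 18688/(-48496) = -34791*1/6415 + 18688*(-1/48496) = -34791/6415 - 1168/3031 = -112944241/19443865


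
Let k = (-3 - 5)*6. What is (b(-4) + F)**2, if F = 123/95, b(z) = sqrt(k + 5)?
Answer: -372946/9025 + 246*I*sqrt(43)/95 ≈ -41.324 + 16.98*I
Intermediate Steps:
k = -48 (k = -8*6 = -48)
b(z) = I*sqrt(43) (b(z) = sqrt(-48 + 5) = sqrt(-43) = I*sqrt(43))
F = 123/95 (F = 123*(1/95) = 123/95 ≈ 1.2947)
(b(-4) + F)**2 = (I*sqrt(43) + 123/95)**2 = (123/95 + I*sqrt(43))**2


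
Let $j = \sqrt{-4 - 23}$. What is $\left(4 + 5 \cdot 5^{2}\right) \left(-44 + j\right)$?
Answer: $-5676 + 387 i \sqrt{3} \approx -5676.0 + 670.3 i$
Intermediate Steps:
$j = 3 i \sqrt{3}$ ($j = \sqrt{-27} = 3 i \sqrt{3} \approx 5.1962 i$)
$\left(4 + 5 \cdot 5^{2}\right) \left(-44 + j\right) = \left(4 + 5 \cdot 5^{2}\right) \left(-44 + 3 i \sqrt{3}\right) = \left(4 + 5 \cdot 25\right) \left(-44 + 3 i \sqrt{3}\right) = \left(4 + 125\right) \left(-44 + 3 i \sqrt{3}\right) = 129 \left(-44 + 3 i \sqrt{3}\right) = -5676 + 387 i \sqrt{3}$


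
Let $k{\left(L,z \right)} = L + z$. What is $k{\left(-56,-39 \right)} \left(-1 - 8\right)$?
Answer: $855$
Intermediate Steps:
$k{\left(-56,-39 \right)} \left(-1 - 8\right) = \left(-56 - 39\right) \left(-1 - 8\right) = \left(-95\right) \left(-9\right) = 855$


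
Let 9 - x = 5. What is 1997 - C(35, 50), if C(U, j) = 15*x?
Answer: 1937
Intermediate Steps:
x = 4 (x = 9 - 1*5 = 9 - 5 = 4)
C(U, j) = 60 (C(U, j) = 15*4 = 60)
1997 - C(35, 50) = 1997 - 1*60 = 1997 - 60 = 1937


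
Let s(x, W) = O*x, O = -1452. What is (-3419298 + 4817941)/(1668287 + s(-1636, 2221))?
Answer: 1398643/4043759 ≈ 0.34588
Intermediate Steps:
s(x, W) = -1452*x
(-3419298 + 4817941)/(1668287 + s(-1636, 2221)) = (-3419298 + 4817941)/(1668287 - 1452*(-1636)) = 1398643/(1668287 + 2375472) = 1398643/4043759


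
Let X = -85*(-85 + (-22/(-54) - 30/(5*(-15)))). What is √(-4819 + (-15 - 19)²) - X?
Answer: -193222/27 + 3*I*√407 ≈ -7156.4 + 60.523*I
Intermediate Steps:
X = 193222/27 (X = -85*(-85 + (-22*(-1/54) - 30/(-75))) = -85*(-85 + (11/27 - 30*(-1/75))) = -85*(-85 + (11/27 + ⅖)) = -85*(-85 + 109/135) = -85*(-11366/135) = 193222/27 ≈ 7156.4)
√(-4819 + (-15 - 19)²) - X = √(-4819 + (-15 - 19)²) - 1*193222/27 = √(-4819 + (-34)²) - 193222/27 = √(-4819 + 1156) - 193222/27 = √(-3663) - 193222/27 = 3*I*√407 - 193222/27 = -193222/27 + 3*I*√407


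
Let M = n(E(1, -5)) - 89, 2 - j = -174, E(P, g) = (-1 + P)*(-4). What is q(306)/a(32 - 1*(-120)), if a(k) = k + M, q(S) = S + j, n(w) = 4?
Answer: 482/67 ≈ 7.1940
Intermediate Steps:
E(P, g) = 4 - 4*P
j = 176 (j = 2 - 1*(-174) = 2 + 174 = 176)
M = -85 (M = 4 - 89 = -85)
q(S) = 176 + S (q(S) = S + 176 = 176 + S)
a(k) = -85 + k (a(k) = k - 85 = -85 + k)
q(306)/a(32 - 1*(-120)) = (176 + 306)/(-85 + (32 - 1*(-120))) = 482/(-85 + (32 + 120)) = 482/(-85 + 152) = 482/67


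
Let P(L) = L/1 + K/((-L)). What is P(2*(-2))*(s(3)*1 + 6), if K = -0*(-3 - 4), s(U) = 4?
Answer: -40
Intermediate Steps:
K = 0 (K = -0*(-7) = -2*0 = 0)
P(L) = L (P(L) = L/1 + 0/((-L)) = L*1 + 0*(-1/L) = L + 0 = L)
P(2*(-2))*(s(3)*1 + 6) = (2*(-2))*(4*1 + 6) = -4*(4 + 6) = -4*10 = -40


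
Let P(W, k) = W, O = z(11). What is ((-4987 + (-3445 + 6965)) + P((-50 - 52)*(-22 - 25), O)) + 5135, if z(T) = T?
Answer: 8462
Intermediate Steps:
O = 11
((-4987 + (-3445 + 6965)) + P((-50 - 52)*(-22 - 25), O)) + 5135 = ((-4987 + (-3445 + 6965)) + (-50 - 52)*(-22 - 25)) + 5135 = ((-4987 + 3520) - 102*(-47)) + 5135 = (-1467 + 4794) + 5135 = 3327 + 5135 = 8462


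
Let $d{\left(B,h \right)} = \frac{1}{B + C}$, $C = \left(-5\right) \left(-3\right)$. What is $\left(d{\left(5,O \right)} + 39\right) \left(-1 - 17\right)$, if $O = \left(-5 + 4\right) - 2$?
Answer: $- \frac{7029}{10} \approx -702.9$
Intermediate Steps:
$C = 15$
$O = -3$ ($O = -1 - 2 = -3$)
$d{\left(B,h \right)} = \frac{1}{15 + B}$ ($d{\left(B,h \right)} = \frac{1}{B + 15} = \frac{1}{15 + B}$)
$\left(d{\left(5,O \right)} + 39\right) \left(-1 - 17\right) = \left(\frac{1}{15 + 5} + 39\right) \left(-1 - 17\right) = \left(\frac{1}{20} + 39\right) \left(-18\right) = \frac{781}{20} \left(-18\right) = - \frac{7029}{10}$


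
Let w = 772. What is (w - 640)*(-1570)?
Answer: -207240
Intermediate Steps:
(w - 640)*(-1570) = (772 - 640)*(-1570) = 132*(-1570) = -207240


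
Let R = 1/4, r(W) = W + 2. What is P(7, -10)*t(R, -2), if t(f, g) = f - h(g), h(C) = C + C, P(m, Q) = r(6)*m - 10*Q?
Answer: 663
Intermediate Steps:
r(W) = 2 + W
P(m, Q) = -10*Q + 8*m (P(m, Q) = (2 + 6)*m - 10*Q = 8*m - 10*Q = -10*Q + 8*m)
h(C) = 2*C
R = ¼ ≈ 0.25000
t(f, g) = f - 2*g
P(7, -10)*t(R, -2) = (-10*(-10) + 8*7)*(¼ - 2*(-2)) = (100 + 56)*(¼ + 4) = 156*(17/4) = 663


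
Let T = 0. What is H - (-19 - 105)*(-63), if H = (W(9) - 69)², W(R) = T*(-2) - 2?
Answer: -2771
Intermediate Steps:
W(R) = -2 (W(R) = 0*(-2) - 2 = 0 - 2 = -2)
H = 5041 (H = (-2 - 69)² = (-71)² = 5041)
H - (-19 - 105)*(-63) = 5041 - (-19 - 105)*(-63) = 5041 - (-124)*(-63) = 5041 - 1*7812 = 5041 - 7812 = -2771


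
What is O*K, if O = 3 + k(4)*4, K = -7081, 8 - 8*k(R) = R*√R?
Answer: -21243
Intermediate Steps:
k(R) = 1 - R^(3/2)/8 (k(R) = 1 - R*√R/8 = 1 - R^(3/2)/8)
O = 3 (O = 3 + (1 - 4^(3/2)/8)*4 = 3 + (1 - ⅛*8)*4 = 3 + (1 - 1)*4 = 3 + 0*4 = 3 + 0 = 3)
O*K = 3*(-7081) = -21243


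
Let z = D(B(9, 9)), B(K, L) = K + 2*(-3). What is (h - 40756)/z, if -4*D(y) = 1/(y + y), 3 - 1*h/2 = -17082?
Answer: 158064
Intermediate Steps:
h = 34170 (h = 6 - 2*(-17082) = 6 + 34164 = 34170)
B(K, L) = -6 + K (B(K, L) = K - 6 = -6 + K)
D(y) = -1/(8*y) (D(y) = -1/(4*(y + y)) = -1/(2*y)/4 = -1/(8*y))
z = -1/24 (z = -1/(8*(-6 + 9)) = -⅛/3 = -⅛*⅓ = -1/24 ≈ -0.041667)
(h - 40756)/z = (34170 - 40756)/(-1/24) = -6586*(-24) = 158064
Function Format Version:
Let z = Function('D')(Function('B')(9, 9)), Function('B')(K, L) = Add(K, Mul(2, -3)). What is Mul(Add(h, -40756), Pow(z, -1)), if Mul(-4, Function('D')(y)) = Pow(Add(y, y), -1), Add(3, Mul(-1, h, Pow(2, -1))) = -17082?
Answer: 158064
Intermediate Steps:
h = 34170 (h = Add(6, Mul(-2, -17082)) = Add(6, 34164) = 34170)
Function('B')(K, L) = Add(-6, K) (Function('B')(K, L) = Add(K, -6) = Add(-6, K))
Function('D')(y) = Mul(Rational(-1, 8), Pow(y, -1)) (Function('D')(y) = Mul(Rational(-1, 4), Pow(Add(y, y), -1)) = Mul(Rational(-1, 4), Pow(Mul(2, y), -1)) = Mul(Rational(-1, 4), Mul(Rational(1, 2), Pow(y, -1))) = Mul(Rational(-1, 8), Pow(y, -1)))
z = Rational(-1, 24) (z = Mul(Rational(-1, 8), Pow(Add(-6, 9), -1)) = Mul(Rational(-1, 8), Pow(3, -1)) = Mul(Rational(-1, 8), Rational(1, 3)) = Rational(-1, 24) ≈ -0.041667)
Mul(Add(h, -40756), Pow(z, -1)) = Mul(Add(34170, -40756), Pow(Rational(-1, 24), -1)) = Mul(-6586, -24) = 158064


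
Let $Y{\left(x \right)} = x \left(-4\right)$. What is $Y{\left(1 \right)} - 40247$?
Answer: $-40251$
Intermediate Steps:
$Y{\left(x \right)} = - 4 x$
$Y{\left(1 \right)} - 40247 = \left(-4\right) 1 - 40247 = -4 - 40247 = -40251$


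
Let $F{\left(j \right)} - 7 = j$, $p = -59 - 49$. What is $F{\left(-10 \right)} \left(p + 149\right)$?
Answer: $-123$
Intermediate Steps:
$p = -108$
$F{\left(j \right)} = 7 + j$
$F{\left(-10 \right)} \left(p + 149\right) = \left(7 - 10\right) \left(-108 + 149\right) = \left(-3\right) 41 = -123$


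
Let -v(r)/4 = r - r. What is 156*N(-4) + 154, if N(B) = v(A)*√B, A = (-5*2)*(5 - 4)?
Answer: 154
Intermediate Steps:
A = -10 (A = -10*1 = -10)
v(r) = 0 (v(r) = -4*(r - r) = -4*0 = 0)
N(B) = 0 (N(B) = 0*√B = 0)
156*N(-4) + 154 = 156*0 + 154 = 0 + 154 = 154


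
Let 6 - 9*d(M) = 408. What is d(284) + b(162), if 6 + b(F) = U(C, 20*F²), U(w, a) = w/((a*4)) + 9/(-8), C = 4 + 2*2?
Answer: -3398051/65610 ≈ -51.792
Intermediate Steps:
C = 8 (C = 4 + 4 = 8)
U(w, a) = -9/8 + w/(4*a) (U(w, a) = w/((4*a)) + 9*(-⅛) = w*(1/(4*a)) - 9/8 = w/(4*a) - 9/8 = -9/8 + w/(4*a))
b(F) = -57/8 + 1/(10*F²) (b(F) = -6 + (-9/8 + (¼)*8/(20*F²)) = -6 + (-9/8 + (¼)*8*(1/(20*F²))) = -6 + (-9/8 + 1/(10*F²)) = -57/8 + 1/(10*F²))
d(M) = -134/3 (d(M) = ⅔ - ⅑*408 = ⅔ - 136/3 = -134/3)
d(284) + b(162) = -134/3 + (-57/8 + (⅒)/162²) = -134/3 + (-57/8 + (⅒)*(1/26244)) = -134/3 + (-57/8 + 1/262440) = -134/3 - 467471/65610 = -3398051/65610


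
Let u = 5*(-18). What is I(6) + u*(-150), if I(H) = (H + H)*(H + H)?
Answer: 13644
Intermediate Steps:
u = -90
I(H) = 4*H² (I(H) = (2*H)*(2*H) = 4*H²)
I(6) + u*(-150) = 4*6² - 90*(-150) = 4*36 + 13500 = 144 + 13500 = 13644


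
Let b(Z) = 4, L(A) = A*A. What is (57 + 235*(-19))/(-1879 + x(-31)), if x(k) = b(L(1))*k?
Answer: 4408/2003 ≈ 2.2007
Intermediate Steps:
L(A) = A²
x(k) = 4*k
(57 + 235*(-19))/(-1879 + x(-31)) = (57 + 235*(-19))/(-1879 + 4*(-31)) = (57 - 4465)/(-1879 - 124) = -4408/(-2003) = -4408*(-1/2003) = 4408/2003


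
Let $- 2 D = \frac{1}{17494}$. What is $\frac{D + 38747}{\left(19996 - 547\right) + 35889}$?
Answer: $\frac{451893345}{645388648} \approx 0.70019$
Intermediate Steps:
$D = - \frac{1}{34988}$ ($D = - \frac{1}{2 \cdot 17494} = \left(- \frac{1}{2}\right) \frac{1}{17494} = - \frac{1}{34988} \approx -2.8581 \cdot 10^{-5}$)
$\frac{D + 38747}{\left(19996 - 547\right) + 35889} = \frac{- \frac{1}{34988} + 38747}{\left(19996 - 547\right) + 35889} = \frac{1355680035}{34988 \left(\left(19996 - 547\right) + 35889\right)} = \frac{1355680035}{34988 \left(19449 + 35889\right)} = \frac{1355680035}{34988 \cdot 55338} = \frac{1355680035}{34988} \cdot \frac{1}{55338} = \frac{451893345}{645388648}$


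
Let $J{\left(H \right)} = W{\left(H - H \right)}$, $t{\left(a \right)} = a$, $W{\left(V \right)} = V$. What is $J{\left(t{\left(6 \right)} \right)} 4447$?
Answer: $0$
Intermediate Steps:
$J{\left(H \right)} = 0$ ($J{\left(H \right)} = H - H = 0$)
$J{\left(t{\left(6 \right)} \right)} 4447 = 0 \cdot 4447 = 0$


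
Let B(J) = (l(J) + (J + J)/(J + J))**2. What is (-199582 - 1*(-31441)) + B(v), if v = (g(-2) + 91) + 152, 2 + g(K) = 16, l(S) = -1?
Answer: -168141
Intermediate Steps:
g(K) = 14 (g(K) = -2 + 16 = 14)
v = 257 (v = (14 + 91) + 152 = 105 + 152 = 257)
B(J) = 0 (B(J) = (-1 + (J + J)/(J + J))**2 = (-1 + (2*J)/((2*J)))**2 = (-1 + (2*J)*(1/(2*J)))**2 = (-1 + 1)**2 = 0**2 = 0)
(-199582 - 1*(-31441)) + B(v) = (-199582 - 1*(-31441)) + 0 = (-199582 + 31441) + 0 = -168141 + 0 = -168141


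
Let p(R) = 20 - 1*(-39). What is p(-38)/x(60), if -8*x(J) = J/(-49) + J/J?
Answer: 23128/11 ≈ 2102.5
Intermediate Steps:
x(J) = -1/8 + J/392 (x(J) = -(J/(-49) + J/J)/8 = -(J*(-1/49) + 1)/8 = -(-J/49 + 1)/8 = -(1 - J/49)/8 = -1/8 + J/392)
p(R) = 59 (p(R) = 20 + 39 = 59)
p(-38)/x(60) = 59/(-1/8 + (1/392)*60) = 59/(-1/8 + 15/98) = 59/(11/392) = 59*(392/11) = 23128/11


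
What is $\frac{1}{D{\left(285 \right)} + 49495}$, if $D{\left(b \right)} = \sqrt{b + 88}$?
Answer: $\frac{49495}{2449754652} - \frac{\sqrt{373}}{2449754652} \approx 2.0196 \cdot 10^{-5}$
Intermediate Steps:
$D{\left(b \right)} = \sqrt{88 + b}$
$\frac{1}{D{\left(285 \right)} + 49495} = \frac{1}{\sqrt{88 + 285} + 49495} = \frac{1}{\sqrt{373} + 49495} = \frac{1}{49495 + \sqrt{373}}$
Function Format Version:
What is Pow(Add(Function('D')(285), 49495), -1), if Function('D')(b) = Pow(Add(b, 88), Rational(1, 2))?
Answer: Add(Rational(49495, 2449754652), Mul(Rational(-1, 2449754652), Pow(373, Rational(1, 2)))) ≈ 2.0196e-5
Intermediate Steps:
Function('D')(b) = Pow(Add(88, b), Rational(1, 2))
Pow(Add(Function('D')(285), 49495), -1) = Pow(Add(Pow(Add(88, 285), Rational(1, 2)), 49495), -1) = Pow(Add(Pow(373, Rational(1, 2)), 49495), -1) = Pow(Add(49495, Pow(373, Rational(1, 2))), -1)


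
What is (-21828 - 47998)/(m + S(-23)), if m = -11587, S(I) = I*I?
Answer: 34913/5529 ≈ 6.3145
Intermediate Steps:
S(I) = I**2
(-21828 - 47998)/(m + S(-23)) = (-21828 - 47998)/(-11587 + (-23)**2) = -69826/(-11587 + 529) = -69826/(-11058) = -69826*(-1/11058) = 34913/5529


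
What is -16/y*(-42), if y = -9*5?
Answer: -224/15 ≈ -14.933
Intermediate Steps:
y = -45
-16/y*(-42) = -16/(-45)*(-42) = -16*(-1/45)*(-42) = (16/45)*(-42) = -224/15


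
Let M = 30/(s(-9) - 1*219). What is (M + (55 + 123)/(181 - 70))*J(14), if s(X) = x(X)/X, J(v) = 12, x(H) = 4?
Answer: 257264/14615 ≈ 17.603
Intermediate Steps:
s(X) = 4/X
M = -54/395 (M = 30/(4/(-9) - 1*219) = 30/(4*(-⅑) - 219) = 30/(-4/9 - 219) = 30/(-1975/9) = 30*(-9/1975) = -54/395 ≈ -0.13671)
(M + (55 + 123)/(181 - 70))*J(14) = (-54/395 + (55 + 123)/(181 - 70))*12 = (-54/395 + 178/111)*12 = (64316/43845)*12 = 257264/14615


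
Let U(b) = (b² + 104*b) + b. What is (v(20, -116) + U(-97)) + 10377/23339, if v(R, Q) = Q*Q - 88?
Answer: 293895065/23339 ≈ 12592.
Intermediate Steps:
v(R, Q) = -88 + Q² (v(R, Q) = Q² - 88 = -88 + Q²)
U(b) = b² + 105*b
(v(20, -116) + U(-97)) + 10377/23339 = ((-88 + (-116)²) - 97*(105 - 97)) + 10377/23339 = ((-88 + 13456) - 97*8) + 10377*(1/23339) = (13368 - 776) + 10377/23339 = 12592 + 10377/23339 = 293895065/23339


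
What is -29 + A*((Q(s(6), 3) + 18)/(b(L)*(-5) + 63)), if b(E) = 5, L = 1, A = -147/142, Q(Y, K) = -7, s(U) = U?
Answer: -158101/5396 ≈ -29.300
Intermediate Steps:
A = -147/142 (A = -147*1/142 = -147/142 ≈ -1.0352)
-29 + A*((Q(s(6), 3) + 18)/(b(L)*(-5) + 63)) = -29 - 147*(-7 + 18)/(142*(5*(-5) + 63)) = -29 - 1617/(142*(-25 + 63)) = -29 - 1617/(142*38) = -29 - 147/142*11/38 = -29 - 1617/5396 = -158101/5396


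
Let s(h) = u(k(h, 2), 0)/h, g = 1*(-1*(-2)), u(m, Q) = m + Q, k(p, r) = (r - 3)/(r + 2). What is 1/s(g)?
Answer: -8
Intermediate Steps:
k(p, r) = (-3 + r)/(2 + r)
u(m, Q) = Q + m
g = 2 (g = 1*2 = 2)
s(h) = -1/(4*h) (s(h) = (0 + (-3 + 2)/(2 + 2))/h = (0 - 1/4)/h = -1/(4*h))
1/s(g) = 1/(-1/4/2) = 1/(-1/4*1/2) = 1/(-1/8) = -8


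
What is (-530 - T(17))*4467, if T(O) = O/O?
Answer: -2371977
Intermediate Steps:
T(O) = 1
(-530 - T(17))*4467 = (-530 - 1*1)*4467 = (-530 - 1)*4467 = -531*4467 = -2371977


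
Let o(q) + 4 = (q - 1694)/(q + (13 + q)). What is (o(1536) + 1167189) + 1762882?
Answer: 9039256537/3085 ≈ 2.9301e+6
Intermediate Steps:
o(q) = -4 + (-1694 + q)/(13 + 2*q) (o(q) = -4 + (q - 1694)/(q + (13 + q)) = -4 + (-1694 + q)/(13 + 2*q))
(o(1536) + 1167189) + 1762882 = ((-1746 - 7*1536)/(13 + 2*1536) + 1167189) + 1762882 = ((-1746 - 10752)/(13 + 3072) + 1167189) + 1762882 = (-12498/3085 + 1167189) + 1762882 = 3600765567/3085 + 1762882 = 9039256537/3085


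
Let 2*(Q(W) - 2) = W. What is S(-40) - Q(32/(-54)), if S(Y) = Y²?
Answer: 43154/27 ≈ 1598.3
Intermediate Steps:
Q(W) = 2 + W/2
S(-40) - Q(32/(-54)) = (-40)² - (2 + (32/(-54))/2) = 1600 - (2 + (32*(-1/54))/2) = 1600 - (2 + (½)*(-16/27)) = 1600 - (2 - 8/27) = 1600 - 1*46/27 = 1600 - 46/27 = 43154/27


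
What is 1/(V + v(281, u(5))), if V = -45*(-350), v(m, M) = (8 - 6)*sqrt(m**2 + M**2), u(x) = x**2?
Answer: 7875/123872078 - sqrt(79586)/123872078 ≈ 6.1296e-5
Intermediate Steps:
v(m, M) = 2*sqrt(M**2 + m**2)
V = 15750
1/(V + v(281, u(5))) = 1/(15750 + 2*sqrt((5**2)**2 + 281**2)) = 1/(15750 + 2*sqrt(25**2 + 78961)) = 1/(15750 + 2*sqrt(625 + 78961)) = 1/(15750 + 2*sqrt(79586))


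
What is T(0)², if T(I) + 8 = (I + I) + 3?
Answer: 25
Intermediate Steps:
T(I) = -5 + 2*I (T(I) = -8 + ((I + I) + 3) = -8 + (2*I + 3) = -8 + (3 + 2*I) = -5 + 2*I)
T(0)² = (-5 + 2*0)² = (-5 + 0)² = (-5)² = 25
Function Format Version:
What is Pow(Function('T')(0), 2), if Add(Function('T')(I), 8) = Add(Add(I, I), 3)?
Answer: 25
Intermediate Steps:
Function('T')(I) = Add(-5, Mul(2, I)) (Function('T')(I) = Add(-8, Add(Add(I, I), 3)) = Add(-8, Add(Mul(2, I), 3)) = Add(-8, Add(3, Mul(2, I))) = Add(-5, Mul(2, I)))
Pow(Function('T')(0), 2) = Pow(Add(-5, Mul(2, 0)), 2) = Pow(Add(-5, 0), 2) = Pow(-5, 2) = 25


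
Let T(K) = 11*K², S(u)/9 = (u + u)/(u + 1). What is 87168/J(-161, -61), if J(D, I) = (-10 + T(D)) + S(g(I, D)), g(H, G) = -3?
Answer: 21792/71287 ≈ 0.30569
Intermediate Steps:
S(u) = 18*u/(1 + u) (S(u) = 9*((u + u)/(u + 1)) = 9*((2*u)/(1 + u)) = 9*(2*u/(1 + u)) = 18*u/(1 + u))
J(D, I) = 17 + 11*D² (J(D, I) = (-10 + 11*D²) + 18*(-3)/(1 - 3) = (-10 + 11*D²) + 18*(-3)/(-2) = (-10 + 11*D²) + 18*(-3)*(-½) = (-10 + 11*D²) + 27 = 17 + 11*D²)
87168/J(-161, -61) = 87168/(17 + 11*(-161)²) = 87168/(17 + 11*25921) = 87168/(17 + 285131) = 87168/285148 = 87168*(1/285148) = 21792/71287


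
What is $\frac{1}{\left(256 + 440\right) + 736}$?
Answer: $\frac{1}{1432} \approx 0.00069832$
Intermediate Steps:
$\frac{1}{\left(256 + 440\right) + 736} = \frac{1}{696 + 736} = \frac{1}{1432}$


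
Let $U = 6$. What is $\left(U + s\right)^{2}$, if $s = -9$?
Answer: $9$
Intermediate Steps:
$\left(U + s\right)^{2} = \left(6 - 9\right)^{2} = \left(-3\right)^{2} = 9$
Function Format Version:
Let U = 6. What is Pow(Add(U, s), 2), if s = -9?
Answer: 9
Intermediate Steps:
Pow(Add(U, s), 2) = Pow(Add(6, -9), 2) = Pow(-3, 2) = 9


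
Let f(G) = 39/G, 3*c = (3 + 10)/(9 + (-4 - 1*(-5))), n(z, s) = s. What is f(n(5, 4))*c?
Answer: 169/40 ≈ 4.2250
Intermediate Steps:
c = 13/30 (c = ((3 + 10)/(9 + (-4 - 1*(-5))))/3 = (13/(9 + (-4 + 5)))/3 = (13/(9 + 1))/3 = (13/10)/3 = (13*(1/10))/3 = (1/3)*(13/10) = 13/30 ≈ 0.43333)
f(n(5, 4))*c = (39/4)*(13/30) = 169/40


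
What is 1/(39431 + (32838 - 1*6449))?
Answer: 1/65820 ≈ 1.5193e-5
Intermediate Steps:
1/(39431 + (32838 - 1*6449)) = 1/(39431 + (32838 - 6449)) = 1/(39431 + 26389) = 1/65820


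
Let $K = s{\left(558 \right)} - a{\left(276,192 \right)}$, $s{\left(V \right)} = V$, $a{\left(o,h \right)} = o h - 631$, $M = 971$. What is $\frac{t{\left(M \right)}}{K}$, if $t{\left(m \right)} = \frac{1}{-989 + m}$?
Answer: $\frac{1}{932454} \approx 1.0724 \cdot 10^{-6}$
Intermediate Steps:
$a{\left(o,h \right)} = -631 + h o$ ($a{\left(o,h \right)} = h o - 631 = -631 + h o$)
$K = -51803$ ($K = 558 - \left(-631 + 192 \cdot 276\right) = 558 - \left(-631 + 52992\right) = 558 - 52361 = -51803$)
$\frac{t{\left(M \right)}}{K} = \frac{1}{\left(-989 + 971\right) \left(-51803\right)} = \frac{1}{-18} \left(- \frac{1}{51803}\right) = \left(- \frac{1}{18}\right) \left(- \frac{1}{51803}\right) = \frac{1}{932454}$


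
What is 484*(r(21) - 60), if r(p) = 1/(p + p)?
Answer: -609598/21 ≈ -29028.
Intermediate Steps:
r(p) = 1/(2*p)
484*(r(21) - 60) = 484*((½)/21 - 60) = 484*((½)*(1/21) - 60) = 484*(1/42 - 60) = 484*(-2519/42) = -609598/21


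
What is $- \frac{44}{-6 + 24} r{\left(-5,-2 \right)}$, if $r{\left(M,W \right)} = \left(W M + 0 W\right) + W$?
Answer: $- \frac{176}{9} \approx -19.556$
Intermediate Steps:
$r{\left(M,W \right)} = W + M W$ ($r{\left(M,W \right)} = \left(M W + 0\right) + W = M W + W = W + M W$)
$- \frac{44}{-6 + 24} r{\left(-5,-2 \right)} = - \frac{44}{-6 + 24} \left(- 2 \left(1 - 5\right)\right) = - \frac{44}{18} \left(\left(-2\right) \left(-4\right)\right) = \left(-44\right) \frac{1}{18} \cdot 8 = \left(- \frac{22}{9}\right) 8 = - \frac{176}{9}$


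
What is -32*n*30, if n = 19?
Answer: -18240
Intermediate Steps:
-32*n*30 = -32*19*30 = -608*30 = -18240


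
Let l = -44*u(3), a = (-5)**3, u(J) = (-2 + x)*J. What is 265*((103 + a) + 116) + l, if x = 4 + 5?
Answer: 23986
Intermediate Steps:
x = 9
u(J) = 7*J (u(J) = (-2 + 9)*J = 7*J)
a = -125
l = -924 (l = -308*3 = -44*21 = -924)
265*((103 + a) + 116) + l = 265*((103 - 125) + 116) - 924 = 265*(-22 + 116) - 924 = 265*94 - 924 = 24910 - 924 = 23986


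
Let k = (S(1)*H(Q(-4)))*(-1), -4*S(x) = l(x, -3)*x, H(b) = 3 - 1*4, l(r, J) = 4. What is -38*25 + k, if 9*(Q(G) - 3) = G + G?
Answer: -951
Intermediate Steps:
Q(G) = 3 + 2*G/9 (Q(G) = 3 + (G + G)/9 = 3 + (2*G)/9 = 3 + 2*G/9)
H(b) = -1 (H(b) = 3 - 4 = -1)
S(x) = -x
k = -1 (k = (-1*1*(-1))*(-1) = -1*(-1)*(-1) = 1*(-1) = -1)
-38*25 + k = -38*25 - 1 = -950 - 1 = -951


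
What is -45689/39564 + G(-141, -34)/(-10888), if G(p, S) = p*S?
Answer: -3067552/1923093 ≈ -1.5951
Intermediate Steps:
G(p, S) = S*p
-45689/39564 + G(-141, -34)/(-10888) = -45689/39564 - 34*(-141)/(-10888) = -45689*1/39564 + 4794*(-1/10888) = -6527/5652 - 2397/5444 = -3067552/1923093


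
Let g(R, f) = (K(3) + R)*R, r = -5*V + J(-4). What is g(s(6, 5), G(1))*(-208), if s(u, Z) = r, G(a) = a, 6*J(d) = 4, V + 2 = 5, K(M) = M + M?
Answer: -223600/9 ≈ -24844.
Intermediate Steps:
K(M) = 2*M
V = 3 (V = -2 + 5 = 3)
J(d) = 2/3 (J(d) = (1/6)*4 = 2/3)
r = -43/3 (r = -5*3 + 2/3 = -15 + 2/3 = -43/3 ≈ -14.333)
s(u, Z) = -43/3
g(R, f) = R*(6 + R) (g(R, f) = (2*3 + R)*R = (6 + R)*R = R*(6 + R))
g(s(6, 5), G(1))*(-208) = -43*(6 - 43/3)/3*(-208) = -43/3*(-25/3)*(-208) = (1075/9)*(-208) = -223600/9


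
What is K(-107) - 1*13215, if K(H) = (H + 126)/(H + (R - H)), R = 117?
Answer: -1546136/117 ≈ -13215.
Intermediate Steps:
K(H) = 14/13 + H/117 (K(H) = (H + 126)/(H + (117 - H)) = (126 + H)/117 = (126 + H)*(1/117) = 14/13 + H/117)
K(-107) - 1*13215 = (14/13 + (1/117)*(-107)) - 1*13215 = (14/13 - 107/117) - 13215 = 19/117 - 13215 = -1546136/117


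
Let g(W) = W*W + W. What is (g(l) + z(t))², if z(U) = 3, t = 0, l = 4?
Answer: 529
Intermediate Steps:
g(W) = W + W² (g(W) = W² + W = W + W²)
(g(l) + z(t))² = (4*(1 + 4) + 3)² = (4*5 + 3)² = (20 + 3)² = 23² = 529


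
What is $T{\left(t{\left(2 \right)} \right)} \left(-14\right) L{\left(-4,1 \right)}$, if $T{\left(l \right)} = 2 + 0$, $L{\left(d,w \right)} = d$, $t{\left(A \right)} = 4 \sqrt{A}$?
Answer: $112$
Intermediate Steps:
$T{\left(l \right)} = 2$
$T{\left(t{\left(2 \right)} \right)} \left(-14\right) L{\left(-4,1 \right)} = 2 \left(-14\right) \left(-4\right) = \left(-28\right) \left(-4\right) = 112$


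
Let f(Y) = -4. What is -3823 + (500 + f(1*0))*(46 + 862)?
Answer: 446545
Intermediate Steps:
-3823 + (500 + f(1*0))*(46 + 862) = -3823 + (500 - 4)*(46 + 862) = -3823 + 496*908 = -3823 + 450368 = 446545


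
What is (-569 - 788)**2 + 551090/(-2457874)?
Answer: 2263024534168/1228937 ≈ 1.8414e+6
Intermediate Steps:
(-569 - 788)**2 + 551090/(-2457874) = (-1357)**2 + 551090*(-1/2457874) = 1841449 - 275545/1228937 = 2263024534168/1228937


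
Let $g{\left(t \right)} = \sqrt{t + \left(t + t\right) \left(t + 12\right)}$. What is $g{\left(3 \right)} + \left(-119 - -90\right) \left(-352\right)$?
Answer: $10208 + \sqrt{93} \approx 10218.0$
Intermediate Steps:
$g{\left(t \right)} = \sqrt{t + 2 t \left(12 + t\right)}$
$g{\left(3 \right)} + \left(-119 - -90\right) \left(-352\right) = \sqrt{3 \left(25 + 2 \cdot 3\right)} + \left(-119 - -90\right) \left(-352\right) = \sqrt{3 \left(25 + 6\right)} + \left(-119 + 90\right) \left(-352\right) = \sqrt{3 \cdot 31} - -10208 = \sqrt{93} + 10208 = 10208 + \sqrt{93}$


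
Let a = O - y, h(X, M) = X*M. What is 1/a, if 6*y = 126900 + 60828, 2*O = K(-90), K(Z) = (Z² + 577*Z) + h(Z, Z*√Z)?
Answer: -53203/4306784209 - 12150*I*√10/4306784209 ≈ -1.2353e-5 - 8.9212e-6*I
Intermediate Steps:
h(X, M) = M*X
K(Z) = Z² + Z^(5/2) + 577*Z (K(Z) = (Z² + 577*Z) + (Z*√Z)*Z = (Z² + 577*Z) + Z^(3/2)*Z = (Z² + 577*Z) + Z^(5/2) = Z² + Z^(5/2) + 577*Z)
O = -21915 + 12150*I*√10 (O = ((-90)² + (-90)^(5/2) + 577*(-90))/2 = (8100 + 24300*I*√10 - 51930)/2 = (-43830 + 24300*I*√10)/2 = -21915 + 12150*I*√10 ≈ -21915.0 + 38422.0*I)
y = 31288 (y = (126900 + 60828)/6 = (⅙)*187728 = 31288)
a = -53203 + 12150*I*√10 (a = (-21915 + 12150*I*√10) - 1*31288 = (-21915 + 12150*I*√10) - 31288 = -53203 + 12150*I*√10 ≈ -53203.0 + 38422.0*I)
1/a = 1/(-53203 + 12150*I*√10)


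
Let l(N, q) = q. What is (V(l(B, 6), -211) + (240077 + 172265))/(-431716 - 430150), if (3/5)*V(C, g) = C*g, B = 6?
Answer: -205116/430933 ≈ -0.47598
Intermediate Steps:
V(C, g) = 5*C*g/3 (V(C, g) = 5*(C*g)/3 = 5*C*g/3)
(V(l(B, 6), -211) + (240077 + 172265))/(-431716 - 430150) = ((5/3)*6*(-211) + (240077 + 172265))/(-431716 - 430150) = (-2110 + 412342)/(-861866) = 410232*(-1/861866) = -205116/430933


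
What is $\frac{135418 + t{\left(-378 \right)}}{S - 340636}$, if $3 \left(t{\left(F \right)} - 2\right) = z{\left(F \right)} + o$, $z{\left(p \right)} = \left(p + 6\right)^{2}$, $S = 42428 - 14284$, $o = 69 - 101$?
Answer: $- \frac{136153}{234369} \approx -0.58093$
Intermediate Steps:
$o = -32$
$S = 28144$
$z{\left(p \right)} = \left(6 + p\right)^{2}$
$t{\left(F \right)} = - \frac{26}{3} + \frac{\left(6 + F\right)^{2}}{3}$ ($t{\left(F \right)} = 2 + \frac{\left(6 + F\right)^{2} - 32}{3} = 2 + \frac{-32 + \left(6 + F\right)^{2}}{3} = 2 + \left(- \frac{32}{3} + \frac{\left(6 + F\right)^{2}}{3}\right) = - \frac{26}{3} + \frac{\left(6 + F\right)^{2}}{3}$)
$\frac{135418 + t{\left(-378 \right)}}{S - 340636} = \frac{135418 - \left(\frac{26}{3} - \frac{\left(6 - 378\right)^{2}}{3}\right)}{28144 - 340636} = \frac{135418 - \left(\frac{26}{3} - \frac{\left(-372\right)^{2}}{3}\right)}{-312492} = \left(135418 + \left(- \frac{26}{3} + \frac{1}{3} \cdot 138384\right)\right) \left(- \frac{1}{312492}\right) = \left(135418 + \left(- \frac{26}{3} + 46128\right)\right) \left(- \frac{1}{312492}\right) = \left(135418 + \frac{138358}{3}\right) \left(- \frac{1}{312492}\right) = \frac{544612}{3} \left(- \frac{1}{312492}\right) = - \frac{136153}{234369}$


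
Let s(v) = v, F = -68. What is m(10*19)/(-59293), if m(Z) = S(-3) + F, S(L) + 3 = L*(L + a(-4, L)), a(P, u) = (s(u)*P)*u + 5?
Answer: -31/59293 ≈ -0.00052283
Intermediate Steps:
a(P, u) = 5 + P*u² (a(P, u) = (u*P)*u + 5 = (P*u)*u + 5 = P*u² + 5 = 5 + P*u²)
S(L) = -3 + L*(5 + L - 4*L²) (S(L) = -3 + L*(L + (5 - 4*L²)) = -3 + L*(5 + L - 4*L²))
m(Z) = 31 (m(Z) = (-3 + (-3)² - 1*(-3)*(-5 + 4*(-3)²)) - 68 = (-3 + 9 - 1*(-3)*(-5 + 4*9)) - 68 = (-3 + 9 - 1*(-3)*(-5 + 36)) - 68 = (-3 + 9 - 1*(-3)*31) - 68 = (-3 + 9 + 93) - 68 = 99 - 68 = 31)
m(10*19)/(-59293) = 31/(-59293) = 31*(-1/59293) = -31/59293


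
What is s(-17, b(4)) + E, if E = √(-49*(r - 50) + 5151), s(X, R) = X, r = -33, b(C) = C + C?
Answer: -17 + √9218 ≈ 79.010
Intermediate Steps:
b(C) = 2*C
E = √9218 (E = √(-49*(-33 - 50) + 5151) = √(-49*(-83) + 5151) = √(4067 + 5151) = √9218 ≈ 96.010)
s(-17, b(4)) + E = -17 + √9218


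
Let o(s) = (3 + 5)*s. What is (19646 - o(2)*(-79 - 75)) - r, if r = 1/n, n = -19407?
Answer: 429088771/19407 ≈ 22110.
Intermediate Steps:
o(s) = 8*s
r = -1/19407 (r = 1/(-19407) = -1/19407 ≈ -5.1528e-5)
(19646 - o(2)*(-79 - 75)) - r = (19646 - 8*2*(-79 - 75)) - 1*(-1/19407) = (19646 - 16*(-154)) + 1/19407 = (19646 - 1*(-2464)) + 1/19407 = (19646 + 2464) + 1/19407 = 22110 + 1/19407 = 429088771/19407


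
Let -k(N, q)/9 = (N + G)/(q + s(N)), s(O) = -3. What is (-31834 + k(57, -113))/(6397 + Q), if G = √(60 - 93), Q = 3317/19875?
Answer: -73383091125/14748668272 + 178875*I*√33/14748668272 ≈ -4.9756 + 6.9671e-5*I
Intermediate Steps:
Q = 3317/19875 (Q = 3317*(1/19875) = 3317/19875 ≈ 0.16689)
G = I*√33 (G = √(-33) = I*√33 ≈ 5.7446*I)
k(N, q) = -9*(N + I*√33)/(-3 + q) (k(N, q) = -9*(N + I*√33)/(q - 3) = -9*(N + I*√33)/(-3 + q))
(-31834 + k(57, -113))/(6397 + Q) = (-31834 + 9*(-1*57 - I*√33)/(-3 - 113))/(6397 + 3317/19875) = (-31834 + 9*(-57 - I*√33)/(-116))/(127143692/19875) = (-31834 + 9*(-1/116)*(-57 - I*√33))*(19875/127143692) = (-31834 + (513/116 + 9*I*√33/116))*(19875/127143692) = (-3692231/116 + 9*I*√33/116)*(19875/127143692) = -73383091125/14748668272 + 178875*I*√33/14748668272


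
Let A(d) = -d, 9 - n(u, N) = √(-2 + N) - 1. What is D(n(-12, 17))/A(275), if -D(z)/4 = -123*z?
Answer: -984/55 + 492*√15/275 ≈ -10.962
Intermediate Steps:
n(u, N) = 10 - √(-2 + N) (n(u, N) = 9 - (√(-2 + N) - 1) = 9 - (-1 + √(-2 + N)) = 9 + (1 - √(-2 + N)) = 10 - √(-2 + N))
D(z) = 492*z (D(z) = -(-492)*z = 492*z)
D(n(-12, 17))/A(275) = (492*(10 - √(-2 + 17)))/((-1*275)) = (492*(10 - √15))/(-275) = (4920 - 492*√15)*(-1/275) = -984/55 + 492*√15/275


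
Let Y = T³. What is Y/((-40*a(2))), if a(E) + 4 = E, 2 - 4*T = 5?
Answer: -27/5120 ≈ -0.0052734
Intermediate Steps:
T = -¾ (T = ½ - ¼*5 = ½ - 5/4 = -¾ ≈ -0.75000)
a(E) = -4 + E
Y = -27/64 (Y = (-¾)³ = -27/64 ≈ -0.42188)
Y/((-40*a(2))) = -27*(-1/(40*(-4 + 2)))/64 = -27/(64*((-40*(-2)))) = -27/64/80 = -27/64*1/80 = -27/5120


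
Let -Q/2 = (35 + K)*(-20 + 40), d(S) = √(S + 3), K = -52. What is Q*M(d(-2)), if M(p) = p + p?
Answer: 1360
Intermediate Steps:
d(S) = √(3 + S)
M(p) = 2*p
Q = 680 (Q = -2*(35 - 52)*(-20 + 40) = -(-34)*20 = -2*(-340) = 680)
Q*M(d(-2)) = 680*(2*√(3 - 2)) = 680*(2*√1) = 680*(2*1) = 680*2 = 1360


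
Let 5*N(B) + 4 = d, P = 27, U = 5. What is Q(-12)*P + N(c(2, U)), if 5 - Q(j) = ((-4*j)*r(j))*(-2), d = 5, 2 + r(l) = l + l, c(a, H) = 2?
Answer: -336284/5 ≈ -67257.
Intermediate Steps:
r(l) = -2 + 2*l (r(l) = -2 + (l + l) = -2 + 2*l)
N(B) = 1/5 (N(B) = -4/5 + (1/5)*5 = -4/5 + 1 = 1/5)
Q(j) = 5 - 8*j*(-2 + 2*j) (Q(j) = 5 - (-4*j)*(-2 + 2*j)*(-2) = 5 - (-4*j*(-2 + 2*j))*(-2) = 5 - 8*j*(-2 + 2*j))
Q(-12)*P + N(c(2, U)) = (5 - 16*(-12)*(-1 - 12))*27 + 1/5 = (5 - 16*(-12)*(-13))*27 + 1/5 = (5 - 2496)*27 + 1/5 = -2491*27 + 1/5 = -67257 + 1/5 = -336284/5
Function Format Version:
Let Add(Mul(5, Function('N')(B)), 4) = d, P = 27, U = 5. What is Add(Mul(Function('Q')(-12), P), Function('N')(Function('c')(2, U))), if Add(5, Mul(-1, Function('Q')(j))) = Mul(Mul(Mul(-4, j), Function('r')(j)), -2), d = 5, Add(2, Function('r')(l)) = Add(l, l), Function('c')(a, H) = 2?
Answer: Rational(-336284, 5) ≈ -67257.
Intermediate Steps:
Function('r')(l) = Add(-2, Mul(2, l)) (Function('r')(l) = Add(-2, Add(l, l)) = Add(-2, Mul(2, l)))
Function('N')(B) = Rational(1, 5) (Function('N')(B) = Add(Rational(-4, 5), Mul(Rational(1, 5), 5)) = Add(Rational(-4, 5), 1) = Rational(1, 5))
Function('Q')(j) = Add(5, Mul(-8, j, Add(-2, Mul(2, j)))) (Function('Q')(j) = Add(5, Mul(-1, Mul(Mul(Mul(-4, j), Add(-2, Mul(2, j))), -2))) = Add(5, Mul(-1, Mul(Mul(-4, j, Add(-2, Mul(2, j))), -2))) = Add(5, Mul(-1, Mul(8, j, Add(-2, Mul(2, j))))) = Add(5, Mul(-8, j, Add(-2, Mul(2, j)))))
Add(Mul(Function('Q')(-12), P), Function('N')(Function('c')(2, U))) = Add(Mul(Add(5, Mul(-16, -12, Add(-1, -12))), 27), Rational(1, 5)) = Add(Mul(Add(5, Mul(-16, -12, -13)), 27), Rational(1, 5)) = Add(Mul(Add(5, -2496), 27), Rational(1, 5)) = Add(Mul(-2491, 27), Rational(1, 5)) = Add(-67257, Rational(1, 5)) = Rational(-336284, 5)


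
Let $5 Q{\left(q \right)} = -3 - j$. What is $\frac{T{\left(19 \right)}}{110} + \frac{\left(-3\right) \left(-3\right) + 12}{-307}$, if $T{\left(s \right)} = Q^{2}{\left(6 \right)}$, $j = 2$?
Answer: $- \frac{2003}{33770} \approx -0.059313$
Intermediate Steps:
$Q{\left(q \right)} = -1$ ($Q{\left(q \right)} = \frac{-3 - 2}{5} = \frac{1}{5} \left(-5\right) = -1$)
$T{\left(s \right)} = 1$ ($T{\left(s \right)} = \left(-1\right)^{2} = 1$)
$\frac{T{\left(19 \right)}}{110} + \frac{\left(-3\right) \left(-3\right) + 12}{-307} = 1 \cdot \frac{1}{110} + \frac{\left(-3\right) \left(-3\right) + 12}{-307} = 1 \cdot \frac{1}{110} + \left(9 + 12\right) \left(- \frac{1}{307}\right) = \frac{1}{110} + 21 \left(- \frac{1}{307}\right) = \frac{1}{110} - \frac{21}{307} = - \frac{2003}{33770}$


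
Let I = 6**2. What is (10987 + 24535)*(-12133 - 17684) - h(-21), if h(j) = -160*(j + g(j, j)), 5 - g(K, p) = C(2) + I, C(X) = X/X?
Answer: -1059167954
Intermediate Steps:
C(X) = 1
I = 36
g(K, p) = -32 (g(K, p) = 5 - (1 + 36) = 5 - 1*37 = 5 - 37 = -32)
h(j) = 5120 - 160*j (h(j) = -160*(j - 32) = -160*(-32 + j) = 5120 - 160*j)
(10987 + 24535)*(-12133 - 17684) - h(-21) = (10987 + 24535)*(-12133 - 17684) - (5120 - 160*(-21)) = 35522*(-29817) - (5120 + 3360) = -1059159474 - 1*8480 = -1059159474 - 8480 = -1059167954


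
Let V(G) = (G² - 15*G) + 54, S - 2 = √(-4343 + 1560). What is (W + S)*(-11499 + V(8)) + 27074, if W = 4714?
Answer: -54211642 - 126511*I*√23 ≈ -5.4212e+7 - 6.0673e+5*I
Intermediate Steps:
S = 2 + 11*I*√23 (S = 2 + √(-4343 + 1560) = 2 + √(-2783) = 2 + 11*I*√23 ≈ 2.0 + 52.754*I)
V(G) = 54 + G² - 15*G
(W + S)*(-11499 + V(8)) + 27074 = (4714 + (2 + 11*I*√23))*(-11499 + (54 + 8² - 15*8)) + 27074 = (4716 + 11*I*√23)*(-11499 + (54 + 64 - 120)) + 27074 = (4716 + 11*I*√23)*(-11499 - 2) + 27074 = (4716 + 11*I*√23)*(-11501) + 27074 = (-54238716 - 126511*I*√23) + 27074 = -54211642 - 126511*I*√23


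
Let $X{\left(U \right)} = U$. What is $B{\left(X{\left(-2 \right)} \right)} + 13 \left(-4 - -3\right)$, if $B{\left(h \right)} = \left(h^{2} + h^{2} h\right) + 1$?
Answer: $-16$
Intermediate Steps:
$B{\left(h \right)} = 1 + h^{2} + h^{3}$ ($B{\left(h \right)} = \left(h^{2} + h^{3}\right) + 1 = 1 + h^{2} + h^{3}$)
$B{\left(X{\left(-2 \right)} \right)} + 13 \left(-4 - -3\right) = \left(1 + \left(-2\right)^{2} + \left(-2\right)^{3}\right) + 13 \left(-4 - -3\right) = \left(1 + 4 - 8\right) + 13 \left(-4 + 3\right) = -3 + 13 \left(-1\right) = -3 - 13 = -16$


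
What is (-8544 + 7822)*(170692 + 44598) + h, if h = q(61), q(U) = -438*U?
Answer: -155466098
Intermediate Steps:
h = -26718 (h = -438*61 = -26718)
(-8544 + 7822)*(170692 + 44598) + h = (-8544 + 7822)*(170692 + 44598) - 26718 = -722*215290 - 26718 = -155439380 - 26718 = -155466098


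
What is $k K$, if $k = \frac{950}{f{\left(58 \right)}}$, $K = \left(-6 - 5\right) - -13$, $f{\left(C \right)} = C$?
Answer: $\frac{950}{29} \approx 32.759$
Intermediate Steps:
$K = 2$ ($K = -11 + 13 = 2$)
$k = \frac{475}{29}$ ($k = \frac{950}{58} = 950 \cdot \frac{1}{58} = \frac{475}{29} \approx 16.379$)
$k K = \frac{475}{29} \cdot 2 = \frac{950}{29}$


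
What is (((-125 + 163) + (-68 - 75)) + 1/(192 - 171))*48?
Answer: -35264/7 ≈ -5037.7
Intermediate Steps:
(((-125 + 163) + (-68 - 75)) + 1/(192 - 171))*48 = ((38 - 143) + 1/21)*48 = (-105 + 1/21)*48 = -2204/21*48 = -35264/7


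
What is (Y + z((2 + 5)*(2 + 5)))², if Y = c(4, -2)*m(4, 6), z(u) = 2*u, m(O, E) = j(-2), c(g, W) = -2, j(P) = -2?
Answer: 10404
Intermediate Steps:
m(O, E) = -2
Y = 4 (Y = -2*(-2) = 4)
(Y + z((2 + 5)*(2 + 5)))² = (4 + 2*((2 + 5)*(2 + 5)))² = (4 + 2*(7*7))² = (4 + 2*49)² = (4 + 98)² = 102² = 10404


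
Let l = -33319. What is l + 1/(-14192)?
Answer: -472863249/14192 ≈ -33319.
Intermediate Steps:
l + 1/(-14192) = -33319 + 1/(-14192) = -33319 - 1/14192 = -472863249/14192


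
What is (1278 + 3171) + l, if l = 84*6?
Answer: 4953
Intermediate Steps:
l = 504
(1278 + 3171) + l = (1278 + 3171) + 504 = 4449 + 504 = 4953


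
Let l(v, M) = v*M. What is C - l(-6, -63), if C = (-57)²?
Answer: 2871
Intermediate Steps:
l(v, M) = M*v
C = 3249
C - l(-6, -63) = 3249 - (-63)*(-6) = 3249 - 1*378 = 3249 - 378 = 2871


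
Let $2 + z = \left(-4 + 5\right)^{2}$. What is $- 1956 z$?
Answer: $1956$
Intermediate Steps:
$z = -1$ ($z = -2 + \left(-4 + 5\right)^{2} = -2 + 1^{2} = -2 + 1 = -1$)
$- 1956 z = \left(-1956\right) \left(-1\right) = 1956$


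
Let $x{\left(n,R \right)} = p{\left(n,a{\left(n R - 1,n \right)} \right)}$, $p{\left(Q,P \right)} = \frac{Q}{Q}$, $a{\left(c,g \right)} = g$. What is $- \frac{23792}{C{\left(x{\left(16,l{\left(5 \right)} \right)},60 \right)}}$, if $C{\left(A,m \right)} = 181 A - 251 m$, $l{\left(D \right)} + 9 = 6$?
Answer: $\frac{23792}{14879} \approx 1.599$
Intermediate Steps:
$l{\left(D \right)} = -3$ ($l{\left(D \right)} = -9 + 6 = -3$)
$p{\left(Q,P \right)} = 1$
$x{\left(n,R \right)} = 1$
$C{\left(A,m \right)} = - 251 m + 181 A$
$- \frac{23792}{C{\left(x{\left(16,l{\left(5 \right)} \right)},60 \right)}} = - \frac{23792}{\left(-251\right) 60 + 181 \cdot 1} = - \frac{23792}{-15060 + 181} = - \frac{23792}{-14879} = \left(-23792\right) \left(- \frac{1}{14879}\right) = \frac{23792}{14879}$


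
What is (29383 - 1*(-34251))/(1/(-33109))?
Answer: -2106858106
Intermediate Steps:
(29383 - 1*(-34251))/(1/(-33109)) = (29383 + 34251)/(-1/33109) = 63634*(-33109) = -2106858106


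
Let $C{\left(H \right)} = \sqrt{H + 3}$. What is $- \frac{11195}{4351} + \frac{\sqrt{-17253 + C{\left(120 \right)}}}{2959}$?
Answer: $- \frac{11195}{4351} + \frac{i \sqrt{17253 - \sqrt{123}}}{2959} \approx -2.573 + 0.044376 i$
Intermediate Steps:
$C{\left(H \right)} = \sqrt{3 + H}$
$- \frac{11195}{4351} + \frac{\sqrt{-17253 + C{\left(120 \right)}}}{2959} = - \frac{11195}{4351} + \frac{\sqrt{-17253 + \sqrt{3 + 120}}}{2959} = \left(-11195\right) \frac{1}{4351} + \sqrt{-17253 + \sqrt{123}} \cdot \frac{1}{2959} = - \frac{11195}{4351} + \frac{\sqrt{-17253 + \sqrt{123}}}{2959}$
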